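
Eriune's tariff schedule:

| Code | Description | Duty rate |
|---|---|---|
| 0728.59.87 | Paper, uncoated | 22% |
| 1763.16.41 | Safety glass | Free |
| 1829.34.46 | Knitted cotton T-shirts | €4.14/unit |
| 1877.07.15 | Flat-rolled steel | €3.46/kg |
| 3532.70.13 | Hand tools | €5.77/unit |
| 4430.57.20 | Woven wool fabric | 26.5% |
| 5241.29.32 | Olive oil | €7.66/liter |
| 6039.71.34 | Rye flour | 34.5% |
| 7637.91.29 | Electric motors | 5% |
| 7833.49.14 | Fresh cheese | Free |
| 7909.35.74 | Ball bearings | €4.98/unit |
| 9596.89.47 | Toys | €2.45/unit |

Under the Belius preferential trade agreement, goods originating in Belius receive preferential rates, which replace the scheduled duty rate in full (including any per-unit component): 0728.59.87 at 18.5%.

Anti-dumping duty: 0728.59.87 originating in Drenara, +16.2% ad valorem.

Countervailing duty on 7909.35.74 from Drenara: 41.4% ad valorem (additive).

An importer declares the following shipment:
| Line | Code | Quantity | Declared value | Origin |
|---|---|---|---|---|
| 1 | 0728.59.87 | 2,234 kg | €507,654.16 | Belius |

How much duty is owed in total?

€93,916.02

Line 1 (0728.59.87, Belius, 2,234 kg, €507,654.16):
Base rate for 0728.59.87 is 22%.
Origin Belius qualifies under the Eriune–Belius agreement and 0728.59.87 is covered: preferential rate 18.5% applies instead.
The additional-duty order on 0728.59.87 targets Drenara, not Belius; it does not apply.
Duty = €507,654.16 × 18.5% = €93,916.02.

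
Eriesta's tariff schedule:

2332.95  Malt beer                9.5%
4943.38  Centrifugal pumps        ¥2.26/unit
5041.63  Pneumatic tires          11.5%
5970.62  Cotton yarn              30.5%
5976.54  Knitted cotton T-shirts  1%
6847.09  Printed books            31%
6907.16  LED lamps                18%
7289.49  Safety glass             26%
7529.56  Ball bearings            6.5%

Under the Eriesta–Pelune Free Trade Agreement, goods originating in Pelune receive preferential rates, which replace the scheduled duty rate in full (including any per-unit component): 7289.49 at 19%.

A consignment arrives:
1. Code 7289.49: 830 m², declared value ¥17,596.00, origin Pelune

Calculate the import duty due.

¥3,343.24

Line 1 (7289.49, Pelune, 830 m², ¥17,596.00):
Base rate for 7289.49 is 26%.
Origin Pelune qualifies under the Eriesta–Pelune agreement and 7289.49 is covered: preferential rate 19% applies instead.
Duty = ¥17,596.00 × 19% = ¥3,343.24.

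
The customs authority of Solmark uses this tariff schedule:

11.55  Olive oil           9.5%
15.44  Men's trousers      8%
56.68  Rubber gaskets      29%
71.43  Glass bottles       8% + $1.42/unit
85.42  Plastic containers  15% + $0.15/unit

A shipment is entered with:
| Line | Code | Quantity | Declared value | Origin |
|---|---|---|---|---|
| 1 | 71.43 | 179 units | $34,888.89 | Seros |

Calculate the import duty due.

$3,045.29

Line 1 (71.43, Seros, 179 units, $34,888.89):
Base rate for 71.43 is 8% + $1.42/unit.
Duty = $34,888.89 × 8% + 179 × $1.42 = $3,045.29.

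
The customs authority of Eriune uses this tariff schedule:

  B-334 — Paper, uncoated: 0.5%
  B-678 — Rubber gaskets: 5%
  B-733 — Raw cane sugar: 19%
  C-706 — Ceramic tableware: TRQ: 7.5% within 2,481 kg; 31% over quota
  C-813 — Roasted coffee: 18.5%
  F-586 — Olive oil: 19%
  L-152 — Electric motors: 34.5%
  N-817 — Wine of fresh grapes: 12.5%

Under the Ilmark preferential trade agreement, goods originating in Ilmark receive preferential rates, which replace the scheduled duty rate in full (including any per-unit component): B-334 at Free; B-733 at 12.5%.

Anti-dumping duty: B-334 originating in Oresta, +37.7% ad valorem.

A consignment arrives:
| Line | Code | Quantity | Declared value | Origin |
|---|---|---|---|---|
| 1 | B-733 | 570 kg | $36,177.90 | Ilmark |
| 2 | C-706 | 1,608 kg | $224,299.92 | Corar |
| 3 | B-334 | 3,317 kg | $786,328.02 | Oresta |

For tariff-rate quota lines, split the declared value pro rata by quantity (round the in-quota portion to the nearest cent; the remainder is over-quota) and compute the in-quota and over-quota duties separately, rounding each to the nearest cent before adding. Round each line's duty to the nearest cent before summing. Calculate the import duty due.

Line 1 (B-733, Ilmark, 570 kg, $36,177.90):
Base rate for B-733 is 19%.
Origin Ilmark qualifies under the Eriune–Ilmark agreement and B-733 is covered: preferential rate 12.5% applies instead.
Duty = $36,177.90 × 12.5% = $4,522.24.
Line 2 (C-706, Corar, 1,608 kg, $224,299.92):
Code C-706 is under a tariff-rate quota (threshold 2,481 kg). Quantity 1,608 kg is within the quota, so the in-quota rate 7.5% applies to the full value.
Duty = $224,299.92 × 7.5% = $16,822.49.
Line 3 (B-334, Oresta, 3,317 kg, $786,328.02):
Base rate for B-334 is 0.5%.
B-334 has an FTA preferential rate, but origin Oresta is not Ilmark; base rate stands.
Additional duty on B-334 from Oresta: +37.7%. Applied ad valorem rate: 0.5% + 37.7% = 38.2%.
Duty = $786,328.02 × 38.2% = $300,377.30.
Total = $4,522.24 + $16,822.49 + $300,377.30 = $321,722.03.

$321,722.03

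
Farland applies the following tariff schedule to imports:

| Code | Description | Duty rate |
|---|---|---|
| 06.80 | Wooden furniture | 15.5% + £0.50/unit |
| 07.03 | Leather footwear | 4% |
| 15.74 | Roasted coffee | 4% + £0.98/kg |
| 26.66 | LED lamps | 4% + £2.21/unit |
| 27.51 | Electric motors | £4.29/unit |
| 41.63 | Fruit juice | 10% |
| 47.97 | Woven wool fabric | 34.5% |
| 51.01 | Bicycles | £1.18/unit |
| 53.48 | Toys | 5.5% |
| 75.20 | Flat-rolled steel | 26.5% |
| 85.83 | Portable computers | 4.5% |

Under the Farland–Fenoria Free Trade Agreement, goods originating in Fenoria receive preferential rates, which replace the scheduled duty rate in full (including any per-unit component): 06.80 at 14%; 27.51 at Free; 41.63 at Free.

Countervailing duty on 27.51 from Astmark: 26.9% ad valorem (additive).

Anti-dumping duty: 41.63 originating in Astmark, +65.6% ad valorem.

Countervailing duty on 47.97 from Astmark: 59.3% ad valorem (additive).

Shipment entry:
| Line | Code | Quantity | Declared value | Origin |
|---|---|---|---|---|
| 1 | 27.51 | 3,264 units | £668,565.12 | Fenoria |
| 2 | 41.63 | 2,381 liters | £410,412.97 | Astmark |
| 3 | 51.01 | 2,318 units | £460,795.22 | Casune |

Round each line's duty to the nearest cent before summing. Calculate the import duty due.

£313,007.45

Line 1 (27.51, Fenoria, 3,264 units, £668,565.12):
Base rate for 27.51 is £4.29/unit.
Origin Fenoria qualifies under the Farland–Fenoria agreement and 27.51 is covered: preferential rate Free applies instead.
The additional-duty order on 27.51 targets Astmark, not Fenoria; it does not apply.
Duty = £668,565.12 × 0% = £0.00.
Line 2 (41.63, Astmark, 2,381 liters, £410,412.97):
Base rate for 41.63 is 10%.
41.63 has an FTA preferential rate, but origin Astmark is not Fenoria; base rate stands.
Additional duty on 41.63 from Astmark: +65.6%. Applied ad valorem rate: 10% + 65.6% = 75.6%.
Duty = £410,412.97 × 75.6% = £310,272.21.
Line 3 (51.01, Casune, 2,318 units, £460,795.22):
Base rate for 51.01 is £1.18/unit.
Duty = 2,318 × £1.18 = £2,735.24.
Total = £0.00 + £310,272.21 + £2,735.24 = £313,007.45.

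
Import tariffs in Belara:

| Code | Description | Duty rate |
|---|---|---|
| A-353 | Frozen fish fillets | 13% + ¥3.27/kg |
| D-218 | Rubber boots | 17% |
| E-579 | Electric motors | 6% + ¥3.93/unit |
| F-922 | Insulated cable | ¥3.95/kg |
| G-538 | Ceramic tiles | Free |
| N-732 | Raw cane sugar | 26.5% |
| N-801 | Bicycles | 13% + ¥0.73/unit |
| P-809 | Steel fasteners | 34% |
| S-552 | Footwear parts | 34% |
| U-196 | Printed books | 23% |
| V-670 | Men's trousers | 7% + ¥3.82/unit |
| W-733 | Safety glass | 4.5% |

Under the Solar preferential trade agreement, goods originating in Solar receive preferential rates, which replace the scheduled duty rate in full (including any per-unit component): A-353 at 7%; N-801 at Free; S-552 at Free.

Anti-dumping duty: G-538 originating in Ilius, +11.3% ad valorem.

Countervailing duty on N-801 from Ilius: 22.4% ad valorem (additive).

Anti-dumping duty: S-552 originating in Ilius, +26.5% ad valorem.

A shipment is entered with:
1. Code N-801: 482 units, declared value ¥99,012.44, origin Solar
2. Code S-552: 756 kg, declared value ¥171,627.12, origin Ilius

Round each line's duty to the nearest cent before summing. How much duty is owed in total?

¥103,834.41

Line 1 (N-801, Solar, 482 units, ¥99,012.44):
Base rate for N-801 is 13% + ¥0.73/unit.
Origin Solar qualifies under the Belara–Solar agreement and N-801 is covered: preferential rate Free applies instead.
The additional-duty order on N-801 targets Ilius, not Solar; it does not apply.
Duty = ¥99,012.44 × 0% = ¥0.00.
Line 2 (S-552, Ilius, 756 kg, ¥171,627.12):
Base rate for S-552 is 34%.
S-552 has an FTA preferential rate, but origin Ilius is not Solar; base rate stands.
Additional duty on S-552 from Ilius: +26.5%. Applied ad valorem rate: 34% + 26.5% = 60.5%.
Duty = ¥171,627.12 × 60.5% = ¥103,834.41.
Total = ¥0.00 + ¥103,834.41 = ¥103,834.41.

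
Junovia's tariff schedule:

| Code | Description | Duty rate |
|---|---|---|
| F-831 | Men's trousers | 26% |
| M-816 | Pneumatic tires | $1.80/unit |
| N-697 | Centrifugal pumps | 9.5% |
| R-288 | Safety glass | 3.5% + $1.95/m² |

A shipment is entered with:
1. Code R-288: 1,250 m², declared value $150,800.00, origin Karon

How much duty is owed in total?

$7,715.50

Line 1 (R-288, Karon, 1,250 m², $150,800.00):
Base rate for R-288 is 3.5% + $1.95/m².
Duty = $150,800.00 × 3.5% + 1,250 × $1.95 = $7,715.50.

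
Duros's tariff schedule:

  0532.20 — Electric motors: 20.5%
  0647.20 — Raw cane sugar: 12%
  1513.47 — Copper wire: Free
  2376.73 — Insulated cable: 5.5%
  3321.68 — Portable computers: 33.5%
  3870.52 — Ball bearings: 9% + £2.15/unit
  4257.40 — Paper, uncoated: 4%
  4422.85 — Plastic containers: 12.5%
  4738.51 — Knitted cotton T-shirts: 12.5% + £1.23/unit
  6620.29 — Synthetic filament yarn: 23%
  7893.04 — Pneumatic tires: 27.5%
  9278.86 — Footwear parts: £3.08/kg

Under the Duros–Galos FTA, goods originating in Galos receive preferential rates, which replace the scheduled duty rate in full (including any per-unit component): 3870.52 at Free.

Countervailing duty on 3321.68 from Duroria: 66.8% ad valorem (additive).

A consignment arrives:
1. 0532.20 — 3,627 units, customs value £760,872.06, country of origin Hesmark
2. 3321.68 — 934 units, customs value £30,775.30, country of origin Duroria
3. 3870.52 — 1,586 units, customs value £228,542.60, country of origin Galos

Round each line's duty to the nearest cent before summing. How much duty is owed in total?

£186,846.40

Line 1 (0532.20, Hesmark, 3,627 units, £760,872.06):
Base rate for 0532.20 is 20.5%.
Duty = £760,872.06 × 20.5% = £155,978.77.
Line 2 (3321.68, Duroria, 934 units, £30,775.30):
Base rate for 3321.68 is 33.5%.
Additional duty on 3321.68 from Duroria: +66.8%. Applied ad valorem rate: 33.5% + 66.8% = 100.3%.
Duty = £30,775.30 × 100.3% = £30,867.63.
Line 3 (3870.52, Galos, 1,586 units, £228,542.60):
Base rate for 3870.52 is 9% + £2.15/unit.
Origin Galos qualifies under the Duros–Galos agreement and 3870.52 is covered: preferential rate Free applies instead.
Duty = £228,542.60 × 0% = £0.00.
Total = £155,978.77 + £30,867.63 + £0.00 = £186,846.40.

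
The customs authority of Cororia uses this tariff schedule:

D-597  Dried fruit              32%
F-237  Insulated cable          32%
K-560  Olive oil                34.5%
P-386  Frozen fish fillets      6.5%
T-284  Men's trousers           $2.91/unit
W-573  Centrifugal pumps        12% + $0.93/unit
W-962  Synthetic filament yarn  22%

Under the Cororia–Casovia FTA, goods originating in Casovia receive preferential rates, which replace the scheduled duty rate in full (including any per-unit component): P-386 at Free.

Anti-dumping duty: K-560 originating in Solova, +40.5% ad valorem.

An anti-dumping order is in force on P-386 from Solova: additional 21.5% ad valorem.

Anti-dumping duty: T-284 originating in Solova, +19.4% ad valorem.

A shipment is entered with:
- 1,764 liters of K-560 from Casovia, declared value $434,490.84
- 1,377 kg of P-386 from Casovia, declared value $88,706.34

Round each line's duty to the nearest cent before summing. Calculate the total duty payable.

$149,899.34

Line 1 (K-560, Casovia, 1,764 liters, $434,490.84):
Base rate for K-560 is 34.5%.
Origin Casovia is the FTA partner but K-560 is not on the preference list; base rate stands.
The additional-duty order on K-560 targets Solova, not Casovia; it does not apply.
Duty = $434,490.84 × 34.5% = $149,899.34.
Line 2 (P-386, Casovia, 1,377 kg, $88,706.34):
Base rate for P-386 is 6.5%.
Origin Casovia qualifies under the Cororia–Casovia agreement and P-386 is covered: preferential rate Free applies instead.
The additional-duty order on P-386 targets Solova, not Casovia; it does not apply.
Duty = $88,706.34 × 0% = $0.00.
Total = $149,899.34 + $0.00 = $149,899.34.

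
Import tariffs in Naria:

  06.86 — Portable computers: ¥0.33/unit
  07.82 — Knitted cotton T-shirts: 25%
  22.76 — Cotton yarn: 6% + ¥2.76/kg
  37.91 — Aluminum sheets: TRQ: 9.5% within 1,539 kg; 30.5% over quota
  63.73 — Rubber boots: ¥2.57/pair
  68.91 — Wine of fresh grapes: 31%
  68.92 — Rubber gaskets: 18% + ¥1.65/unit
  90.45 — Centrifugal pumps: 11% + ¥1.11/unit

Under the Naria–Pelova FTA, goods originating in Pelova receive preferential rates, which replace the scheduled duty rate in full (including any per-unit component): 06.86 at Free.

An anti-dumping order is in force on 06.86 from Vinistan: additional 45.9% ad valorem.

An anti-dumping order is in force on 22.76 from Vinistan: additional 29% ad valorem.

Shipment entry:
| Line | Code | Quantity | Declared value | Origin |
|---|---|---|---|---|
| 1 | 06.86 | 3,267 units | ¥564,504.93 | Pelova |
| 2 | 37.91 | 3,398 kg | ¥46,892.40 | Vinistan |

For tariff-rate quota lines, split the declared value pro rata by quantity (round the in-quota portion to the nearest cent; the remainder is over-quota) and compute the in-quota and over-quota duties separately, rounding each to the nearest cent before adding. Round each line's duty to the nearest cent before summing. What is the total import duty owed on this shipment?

Line 1 (06.86, Pelova, 3,267 units, ¥564,504.93):
Base rate for 06.86 is ¥0.33/unit.
Origin Pelova qualifies under the Naria–Pelova agreement and 06.86 is covered: preferential rate Free applies instead.
The additional-duty order on 06.86 targets Vinistan, not Pelova; it does not apply.
Duty = ¥564,504.93 × 0% = ¥0.00.
Line 2 (37.91, Vinistan, 3,398 kg, ¥46,892.40):
Code 37.91 is under a tariff-rate quota (threshold 1,539 kg). In-quota: 1,539 kg at 9.5%; over-quota: 1,859 kg at 30.5%.
Pro-rata value split: in-quota = ¥46,892.40 × 1,539/3,398 = ¥21,238.20; over-quota = ¥46,892.40 − ¥21,238.20 = ¥25,654.20.
In-quota duty = ¥21,238.20 × 9.5% = ¥2,017.63. Over-quota duty = ¥25,654.20 × 30.5% = ¥7,824.53.
Line duty = ¥2,017.63 + ¥7,824.53 = ¥9,842.16.
Total = ¥0.00 + ¥9,842.16 = ¥9,842.16.

¥9,842.16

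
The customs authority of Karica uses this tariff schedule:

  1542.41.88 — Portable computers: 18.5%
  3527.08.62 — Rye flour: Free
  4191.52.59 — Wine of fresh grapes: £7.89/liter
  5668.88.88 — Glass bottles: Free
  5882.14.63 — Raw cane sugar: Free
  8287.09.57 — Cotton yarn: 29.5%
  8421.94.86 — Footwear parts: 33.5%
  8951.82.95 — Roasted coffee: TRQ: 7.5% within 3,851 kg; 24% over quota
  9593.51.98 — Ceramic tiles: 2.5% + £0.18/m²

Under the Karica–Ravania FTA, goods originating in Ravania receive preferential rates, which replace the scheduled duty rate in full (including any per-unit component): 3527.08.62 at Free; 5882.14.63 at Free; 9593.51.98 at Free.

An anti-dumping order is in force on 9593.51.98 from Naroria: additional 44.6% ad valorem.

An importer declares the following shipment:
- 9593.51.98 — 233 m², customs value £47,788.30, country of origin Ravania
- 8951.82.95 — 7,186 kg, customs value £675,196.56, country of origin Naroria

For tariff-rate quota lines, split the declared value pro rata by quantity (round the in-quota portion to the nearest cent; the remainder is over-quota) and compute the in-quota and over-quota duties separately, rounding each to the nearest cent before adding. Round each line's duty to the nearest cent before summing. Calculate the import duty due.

£102,343.58

Line 1 (9593.51.98, Ravania, 233 m², £47,788.30):
Base rate for 9593.51.98 is 2.5% + £0.18/m².
Origin Ravania qualifies under the Karica–Ravania agreement and 9593.51.98 is covered: preferential rate Free applies instead.
The additional-duty order on 9593.51.98 targets Naroria, not Ravania; it does not apply.
Duty = £47,788.30 × 0% = £0.00.
Line 2 (8951.82.95, Naroria, 7,186 kg, £675,196.56):
Code 8951.82.95 is under a tariff-rate quota (threshold 3,851 kg). In-quota: 3,851 kg at 7.5%; over-quota: 3,335 kg at 24%.
Pro-rata value split: in-quota = £675,196.56 × 3,851/7,186 = £361,839.96; over-quota = £675,196.56 − £361,839.96 = £313,356.60.
In-quota duty = £361,839.96 × 7.5% = £27,138.00. Over-quota duty = £313,356.60 × 24% = £75,205.58.
Line duty = £27,138.00 + £75,205.58 = £102,343.58.
Total = £0.00 + £102,343.58 = £102,343.58.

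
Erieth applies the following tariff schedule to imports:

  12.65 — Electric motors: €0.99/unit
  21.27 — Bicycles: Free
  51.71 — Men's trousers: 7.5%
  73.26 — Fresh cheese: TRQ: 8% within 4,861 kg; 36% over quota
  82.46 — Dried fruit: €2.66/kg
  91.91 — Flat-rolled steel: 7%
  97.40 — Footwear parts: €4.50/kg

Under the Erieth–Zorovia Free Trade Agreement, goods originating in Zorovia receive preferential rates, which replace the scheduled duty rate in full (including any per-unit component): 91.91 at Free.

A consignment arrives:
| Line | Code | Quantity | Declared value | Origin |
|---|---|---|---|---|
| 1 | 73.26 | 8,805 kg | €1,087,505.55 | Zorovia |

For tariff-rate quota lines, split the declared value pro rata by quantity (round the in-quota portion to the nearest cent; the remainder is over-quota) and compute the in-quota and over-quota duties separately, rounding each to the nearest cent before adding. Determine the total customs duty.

Line 1 (73.26, Zorovia, 8,805 kg, €1,087,505.55):
Code 73.26 is under a tariff-rate quota (threshold 4,861 kg). In-quota: 4,861 kg at 8%; over-quota: 3,944 kg at 36%.
Pro-rata value split: in-quota = €1,087,505.55 × 4,861/8,805 = €600,382.11; over-quota = €1,087,505.55 − €600,382.11 = €487,123.44.
In-quota duty = €600,382.11 × 8% = €48,030.57. Over-quota duty = €487,123.44 × 36% = €175,364.44.
Line duty = €48,030.57 + €175,364.44 = €223,395.01.

€223,395.01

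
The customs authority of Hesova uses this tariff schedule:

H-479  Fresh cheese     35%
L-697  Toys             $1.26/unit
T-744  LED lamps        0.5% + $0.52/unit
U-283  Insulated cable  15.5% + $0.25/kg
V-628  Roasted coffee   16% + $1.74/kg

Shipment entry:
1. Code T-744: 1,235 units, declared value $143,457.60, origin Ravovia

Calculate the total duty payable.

Line 1 (T-744, Ravovia, 1,235 units, $143,457.60):
Base rate for T-744 is 0.5% + $0.52/unit.
Duty = $143,457.60 × 0.5% + 1,235 × $0.52 = $1,359.49.

$1,359.49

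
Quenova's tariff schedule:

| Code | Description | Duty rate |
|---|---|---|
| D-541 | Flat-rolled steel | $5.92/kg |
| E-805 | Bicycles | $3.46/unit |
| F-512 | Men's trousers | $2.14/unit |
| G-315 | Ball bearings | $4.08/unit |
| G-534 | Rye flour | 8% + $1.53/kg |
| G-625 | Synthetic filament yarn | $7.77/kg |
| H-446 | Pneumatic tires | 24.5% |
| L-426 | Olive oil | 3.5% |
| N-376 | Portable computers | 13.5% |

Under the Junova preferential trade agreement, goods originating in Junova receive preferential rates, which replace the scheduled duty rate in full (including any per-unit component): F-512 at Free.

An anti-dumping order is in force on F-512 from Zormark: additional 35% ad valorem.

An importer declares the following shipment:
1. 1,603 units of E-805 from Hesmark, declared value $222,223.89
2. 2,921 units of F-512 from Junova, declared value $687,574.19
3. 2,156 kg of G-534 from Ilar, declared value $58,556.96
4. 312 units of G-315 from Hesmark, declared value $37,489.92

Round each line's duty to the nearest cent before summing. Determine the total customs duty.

$14,802.58

Line 1 (E-805, Hesmark, 1,603 units, $222,223.89):
Base rate for E-805 is $3.46/unit.
Duty = 1,603 × $3.46 = $5,546.38.
Line 2 (F-512, Junova, 2,921 units, $687,574.19):
Base rate for F-512 is $2.14/unit.
Origin Junova qualifies under the Quenova–Junova agreement and F-512 is covered: preferential rate Free applies instead.
The additional-duty order on F-512 targets Zormark, not Junova; it does not apply.
Duty = $687,574.19 × 0% = $0.00.
Line 3 (G-534, Ilar, 2,156 kg, $58,556.96):
Base rate for G-534 is 8% + $1.53/kg.
Duty = $58,556.96 × 8% + 2,156 × $1.53 = $7,983.24.
Line 4 (G-315, Hesmark, 312 units, $37,489.92):
Base rate for G-315 is $4.08/unit.
Duty = 312 × $4.08 = $1,272.96.
Total = $5,546.38 + $0.00 + $7,983.24 + $1,272.96 = $14,802.58.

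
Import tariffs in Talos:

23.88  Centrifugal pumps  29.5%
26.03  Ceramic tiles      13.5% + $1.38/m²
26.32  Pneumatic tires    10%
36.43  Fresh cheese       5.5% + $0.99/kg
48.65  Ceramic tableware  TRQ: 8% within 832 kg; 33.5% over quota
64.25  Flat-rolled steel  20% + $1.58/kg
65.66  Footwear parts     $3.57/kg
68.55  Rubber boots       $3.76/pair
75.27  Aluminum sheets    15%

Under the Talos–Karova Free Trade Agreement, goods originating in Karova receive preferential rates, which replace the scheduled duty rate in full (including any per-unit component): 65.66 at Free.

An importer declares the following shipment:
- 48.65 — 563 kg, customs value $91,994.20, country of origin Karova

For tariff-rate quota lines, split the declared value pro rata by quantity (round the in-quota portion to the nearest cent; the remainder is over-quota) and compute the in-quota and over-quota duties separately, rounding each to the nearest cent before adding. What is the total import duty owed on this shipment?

$7,359.54

Line 1 (48.65, Karova, 563 kg, $91,994.20):
Code 48.65 is under a tariff-rate quota (threshold 832 kg). Quantity 563 kg is within the quota, so the in-quota rate 8% applies to the full value.
Duty = $91,994.20 × 8% = $7,359.54.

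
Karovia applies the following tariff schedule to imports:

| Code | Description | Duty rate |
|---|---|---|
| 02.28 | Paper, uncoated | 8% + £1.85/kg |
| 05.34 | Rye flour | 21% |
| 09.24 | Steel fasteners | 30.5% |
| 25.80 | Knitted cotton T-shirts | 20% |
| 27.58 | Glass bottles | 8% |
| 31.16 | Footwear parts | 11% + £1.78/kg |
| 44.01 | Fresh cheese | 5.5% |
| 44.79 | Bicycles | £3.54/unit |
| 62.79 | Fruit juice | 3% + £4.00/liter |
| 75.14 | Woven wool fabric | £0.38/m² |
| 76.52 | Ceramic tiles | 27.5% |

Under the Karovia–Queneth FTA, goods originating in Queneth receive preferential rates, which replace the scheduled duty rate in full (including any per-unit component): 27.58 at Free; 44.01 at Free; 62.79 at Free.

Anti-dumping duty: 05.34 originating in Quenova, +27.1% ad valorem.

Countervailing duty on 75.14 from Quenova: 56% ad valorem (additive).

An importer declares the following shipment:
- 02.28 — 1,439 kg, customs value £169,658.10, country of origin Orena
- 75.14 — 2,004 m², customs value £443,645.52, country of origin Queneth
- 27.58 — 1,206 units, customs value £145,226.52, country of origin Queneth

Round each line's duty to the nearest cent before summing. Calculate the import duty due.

Line 1 (02.28, Orena, 1,439 kg, £169,658.10):
Base rate for 02.28 is 8% + £1.85/kg.
Duty = £169,658.10 × 8% + 1,439 × £1.85 = £16,234.80.
Line 2 (75.14, Queneth, 2,004 m², £443,645.52):
Base rate for 75.14 is £0.38/m².
Origin Queneth is the FTA partner but 75.14 is not on the preference list; base rate stands.
The additional-duty order on 75.14 targets Quenova, not Queneth; it does not apply.
Duty = 2,004 × £0.38 = £761.52.
Line 3 (27.58, Queneth, 1,206 units, £145,226.52):
Base rate for 27.58 is 8%.
Origin Queneth qualifies under the Karovia–Queneth agreement and 27.58 is covered: preferential rate Free applies instead.
Duty = £145,226.52 × 0% = £0.00.
Total = £16,234.80 + £761.52 + £0.00 = £16,996.32.

£16,996.32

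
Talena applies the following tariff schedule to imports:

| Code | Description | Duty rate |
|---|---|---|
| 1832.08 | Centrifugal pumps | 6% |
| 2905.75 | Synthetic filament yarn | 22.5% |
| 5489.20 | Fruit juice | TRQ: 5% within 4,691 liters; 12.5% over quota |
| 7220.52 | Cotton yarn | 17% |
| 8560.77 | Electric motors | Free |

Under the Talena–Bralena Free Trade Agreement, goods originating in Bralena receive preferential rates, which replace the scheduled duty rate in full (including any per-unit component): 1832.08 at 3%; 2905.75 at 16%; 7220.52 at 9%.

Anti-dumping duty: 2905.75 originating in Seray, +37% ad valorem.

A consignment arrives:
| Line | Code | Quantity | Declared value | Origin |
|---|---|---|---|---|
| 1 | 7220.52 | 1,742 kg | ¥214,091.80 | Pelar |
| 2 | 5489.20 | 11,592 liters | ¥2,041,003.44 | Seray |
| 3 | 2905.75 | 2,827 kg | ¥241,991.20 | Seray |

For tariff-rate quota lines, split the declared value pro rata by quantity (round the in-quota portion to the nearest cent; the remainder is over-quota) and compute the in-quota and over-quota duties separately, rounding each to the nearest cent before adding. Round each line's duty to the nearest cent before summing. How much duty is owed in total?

¥373,559.97

Line 1 (7220.52, Pelar, 1,742 kg, ¥214,091.80):
Base rate for 7220.52 is 17%.
7220.52 has an FTA preferential rate, but origin Pelar is not Bralena; base rate stands.
Duty = ¥214,091.80 × 17% = ¥36,395.61.
Line 2 (5489.20, Seray, 11,592 liters, ¥2,041,003.44):
Code 5489.20 is under a tariff-rate quota (threshold 4,691 liters). In-quota: 4,691 liters at 5%; over-quota: 6,901 liters at 12.5%.
Pro-rata value split: in-quota = ¥2,041,003.44 × 4,691/11,592 = ¥825,944.37; over-quota = ¥2,041,003.44 − ¥825,944.37 = ¥1,215,059.07.
In-quota duty = ¥825,944.37 × 5% = ¥41,297.22. Over-quota duty = ¥1,215,059.07 × 12.5% = ¥151,882.38.
Line duty = ¥41,297.22 + ¥151,882.38 = ¥193,179.60.
Line 3 (2905.75, Seray, 2,827 kg, ¥241,991.20):
Base rate for 2905.75 is 22.5%.
2905.75 has an FTA preferential rate, but origin Seray is not Bralena; base rate stands.
Additional duty on 2905.75 from Seray: +37%. Applied ad valorem rate: 22.5% + 37% = 59.5%.
Duty = ¥241,991.20 × 59.5% = ¥143,984.76.
Total = ¥36,395.61 + ¥193,179.60 + ¥143,984.76 = ¥373,559.97.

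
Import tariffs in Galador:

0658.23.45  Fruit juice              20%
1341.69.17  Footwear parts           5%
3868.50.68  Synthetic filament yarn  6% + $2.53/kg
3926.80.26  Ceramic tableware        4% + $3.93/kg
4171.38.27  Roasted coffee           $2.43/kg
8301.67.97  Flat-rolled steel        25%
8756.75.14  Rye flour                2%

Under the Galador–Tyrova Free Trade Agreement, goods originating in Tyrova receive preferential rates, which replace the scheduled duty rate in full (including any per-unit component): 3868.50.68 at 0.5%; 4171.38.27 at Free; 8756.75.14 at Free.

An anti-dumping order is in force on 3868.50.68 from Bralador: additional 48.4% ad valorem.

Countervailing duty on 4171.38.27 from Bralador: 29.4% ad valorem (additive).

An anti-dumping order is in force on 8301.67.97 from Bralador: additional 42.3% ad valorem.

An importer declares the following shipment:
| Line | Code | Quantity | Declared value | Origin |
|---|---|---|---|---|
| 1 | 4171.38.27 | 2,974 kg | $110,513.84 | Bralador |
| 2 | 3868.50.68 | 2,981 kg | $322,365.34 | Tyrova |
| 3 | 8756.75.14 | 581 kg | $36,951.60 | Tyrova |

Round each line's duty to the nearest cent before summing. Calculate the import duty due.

Line 1 (4171.38.27, Bralador, 2,974 kg, $110,513.84):
Base rate for 4171.38.27 is $2.43/kg.
4171.38.27 has an FTA preferential rate, but origin Bralador is not Tyrova; base rate stands.
Additional duty on 4171.38.27 from Bralador: +29.4% ad valorem. Applied ad valorem rate = 29.4%.
Duty = $110,513.84 × 29.4% + 2,974 × $2.43 = $39,717.89.
Line 2 (3868.50.68, Tyrova, 2,981 kg, $322,365.34):
Base rate for 3868.50.68 is 6% + $2.53/kg.
Origin Tyrova qualifies under the Galador–Tyrova agreement and 3868.50.68 is covered: preferential rate 0.5% applies instead.
The additional-duty order on 3868.50.68 targets Bralador, not Tyrova; it does not apply.
Duty = $322,365.34 × 0.5% = $1,611.83.
Line 3 (8756.75.14, Tyrova, 581 kg, $36,951.60):
Base rate for 8756.75.14 is 2%.
Origin Tyrova qualifies under the Galador–Tyrova agreement and 8756.75.14 is covered: preferential rate Free applies instead.
Duty = $36,951.60 × 0% = $0.00.
Total = $39,717.89 + $1,611.83 + $0.00 = $41,329.72.

$41,329.72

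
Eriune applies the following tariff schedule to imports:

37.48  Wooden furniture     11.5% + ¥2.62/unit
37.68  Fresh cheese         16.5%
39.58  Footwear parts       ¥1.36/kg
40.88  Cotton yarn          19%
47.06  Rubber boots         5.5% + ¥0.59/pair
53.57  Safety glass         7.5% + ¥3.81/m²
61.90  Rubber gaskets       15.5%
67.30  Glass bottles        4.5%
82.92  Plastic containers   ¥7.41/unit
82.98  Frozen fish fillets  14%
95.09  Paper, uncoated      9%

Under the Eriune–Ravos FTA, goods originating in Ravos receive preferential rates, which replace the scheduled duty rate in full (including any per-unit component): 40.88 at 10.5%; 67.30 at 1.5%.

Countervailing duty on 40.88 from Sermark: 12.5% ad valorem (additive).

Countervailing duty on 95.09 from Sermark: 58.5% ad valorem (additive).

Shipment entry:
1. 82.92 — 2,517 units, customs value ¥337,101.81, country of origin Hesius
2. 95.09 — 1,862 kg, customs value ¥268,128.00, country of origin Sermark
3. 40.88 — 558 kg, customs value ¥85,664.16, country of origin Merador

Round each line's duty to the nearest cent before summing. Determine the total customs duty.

Line 1 (82.92, Hesius, 2,517 units, ¥337,101.81):
Base rate for 82.92 is ¥7.41/unit.
Duty = 2,517 × ¥7.41 = ¥18,650.97.
Line 2 (95.09, Sermark, 1,862 kg, ¥268,128.00):
Base rate for 95.09 is 9%.
Additional duty on 95.09 from Sermark: +58.5%. Applied ad valorem rate: 9% + 58.5% = 67.5%.
Duty = ¥268,128.00 × 67.5% = ¥180,986.40.
Line 3 (40.88, Merador, 558 kg, ¥85,664.16):
Base rate for 40.88 is 19%.
40.88 has an FTA preferential rate, but origin Merador is not Ravos; base rate stands.
The additional-duty order on 40.88 targets Sermark, not Merador; it does not apply.
Duty = ¥85,664.16 × 19% = ¥16,276.19.
Total = ¥18,650.97 + ¥180,986.40 + ¥16,276.19 = ¥215,913.56.

¥215,913.56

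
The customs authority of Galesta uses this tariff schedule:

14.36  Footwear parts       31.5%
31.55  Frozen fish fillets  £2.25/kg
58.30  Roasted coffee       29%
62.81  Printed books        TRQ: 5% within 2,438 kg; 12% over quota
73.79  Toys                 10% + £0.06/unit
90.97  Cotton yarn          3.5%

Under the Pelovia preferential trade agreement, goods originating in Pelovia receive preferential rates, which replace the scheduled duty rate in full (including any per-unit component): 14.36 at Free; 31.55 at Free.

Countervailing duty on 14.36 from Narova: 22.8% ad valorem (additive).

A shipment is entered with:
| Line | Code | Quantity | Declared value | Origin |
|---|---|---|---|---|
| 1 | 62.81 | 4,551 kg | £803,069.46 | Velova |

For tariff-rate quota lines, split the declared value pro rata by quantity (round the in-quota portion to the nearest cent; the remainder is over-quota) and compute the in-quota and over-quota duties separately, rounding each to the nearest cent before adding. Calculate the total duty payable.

£66,253.67

Line 1 (62.81, Velova, 4,551 kg, £803,069.46):
Code 62.81 is under a tariff-rate quota (threshold 2,438 kg). In-quota: 2,438 kg at 5%; over-quota: 2,113 kg at 12%.
Pro-rata value split: in-quota = £803,069.46 × 2,438/4,551 = £430,209.48; over-quota = £803,069.46 − £430,209.48 = £372,859.98.
In-quota duty = £430,209.48 × 5% = £21,510.47. Over-quota duty = £372,859.98 × 12% = £44,743.20.
Line duty = £21,510.47 + £44,743.20 = £66,253.67.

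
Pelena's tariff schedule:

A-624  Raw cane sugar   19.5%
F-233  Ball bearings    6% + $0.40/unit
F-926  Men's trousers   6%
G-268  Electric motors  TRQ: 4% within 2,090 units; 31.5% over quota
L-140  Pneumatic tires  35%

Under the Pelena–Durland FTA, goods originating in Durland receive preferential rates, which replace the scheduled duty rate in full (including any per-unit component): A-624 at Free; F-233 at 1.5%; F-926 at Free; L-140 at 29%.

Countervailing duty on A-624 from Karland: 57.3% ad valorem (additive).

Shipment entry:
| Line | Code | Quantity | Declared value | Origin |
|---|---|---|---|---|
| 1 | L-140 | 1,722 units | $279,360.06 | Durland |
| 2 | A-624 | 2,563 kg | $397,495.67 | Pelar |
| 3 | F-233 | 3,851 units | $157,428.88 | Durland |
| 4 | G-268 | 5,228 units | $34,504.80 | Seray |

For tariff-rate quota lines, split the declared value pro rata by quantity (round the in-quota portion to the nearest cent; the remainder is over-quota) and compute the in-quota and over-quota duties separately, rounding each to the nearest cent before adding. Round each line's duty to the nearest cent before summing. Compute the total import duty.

$167,963.17

Line 1 (L-140, Durland, 1,722 units, $279,360.06):
Base rate for L-140 is 35%.
Origin Durland qualifies under the Pelena–Durland agreement and L-140 is covered: preferential rate 29% applies instead.
Duty = $279,360.06 × 29% = $81,014.42.
Line 2 (A-624, Pelar, 2,563 kg, $397,495.67):
Base rate for A-624 is 19.5%.
A-624 has an FTA preferential rate, but origin Pelar is not Durland; base rate stands.
The additional-duty order on A-624 targets Karland, not Pelar; it does not apply.
Duty = $397,495.67 × 19.5% = $77,511.66.
Line 3 (F-233, Durland, 3,851 units, $157,428.88):
Base rate for F-233 is 6% + $0.40/unit.
Origin Durland qualifies under the Pelena–Durland agreement and F-233 is covered: preferential rate 1.5% applies instead.
Duty = $157,428.88 × 1.5% = $2,361.43.
Line 4 (G-268, Seray, 5,228 units, $34,504.80):
Code G-268 is under a tariff-rate quota (threshold 2,090 units). In-quota: 2,090 units at 4%; over-quota: 3,138 units at 31.5%.
Pro-rata value split: in-quota = $34,504.80 × 2,090/5,228 = $13,794.00; over-quota = $34,504.80 − $13,794.00 = $20,710.80.
In-quota duty = $13,794.00 × 4% = $551.76. Over-quota duty = $20,710.80 × 31.5% = $6,523.90.
Line duty = $551.76 + $6,523.90 = $7,075.66.
Total = $81,014.42 + $77,511.66 + $2,361.43 + $7,075.66 = $167,963.17.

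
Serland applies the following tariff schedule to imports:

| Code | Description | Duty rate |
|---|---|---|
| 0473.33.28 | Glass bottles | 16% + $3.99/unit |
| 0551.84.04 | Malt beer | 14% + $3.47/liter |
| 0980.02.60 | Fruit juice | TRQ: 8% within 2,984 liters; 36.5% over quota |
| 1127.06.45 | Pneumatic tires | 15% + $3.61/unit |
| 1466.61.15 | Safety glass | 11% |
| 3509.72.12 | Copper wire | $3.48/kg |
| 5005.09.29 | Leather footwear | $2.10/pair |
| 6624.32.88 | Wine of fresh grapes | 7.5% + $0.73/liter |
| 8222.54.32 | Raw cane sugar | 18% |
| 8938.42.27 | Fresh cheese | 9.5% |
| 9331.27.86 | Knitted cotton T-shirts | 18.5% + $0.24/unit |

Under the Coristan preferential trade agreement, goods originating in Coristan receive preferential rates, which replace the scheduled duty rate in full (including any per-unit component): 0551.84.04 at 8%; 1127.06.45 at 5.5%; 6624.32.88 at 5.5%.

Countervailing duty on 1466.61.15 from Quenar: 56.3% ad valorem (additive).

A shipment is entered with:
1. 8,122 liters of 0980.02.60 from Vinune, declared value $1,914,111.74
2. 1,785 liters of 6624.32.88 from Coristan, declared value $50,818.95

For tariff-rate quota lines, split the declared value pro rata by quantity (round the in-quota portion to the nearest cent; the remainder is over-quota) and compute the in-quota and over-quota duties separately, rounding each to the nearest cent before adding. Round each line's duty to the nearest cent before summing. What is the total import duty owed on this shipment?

$501,022.63

Line 1 (0980.02.60, Vinune, 8,122 liters, $1,914,111.74):
Code 0980.02.60 is under a tariff-rate quota (threshold 2,984 liters). In-quota: 2,984 liters at 8%; over-quota: 5,138 liters at 36.5%.
Pro-rata value split: in-quota = $1,914,111.74 × 2,984/8,122 = $703,239.28; over-quota = $1,914,111.74 − $703,239.28 = $1,210,872.46.
In-quota duty = $703,239.28 × 8% = $56,259.14. Over-quota duty = $1,210,872.46 × 36.5% = $441,968.45.
Line duty = $56,259.14 + $441,968.45 = $498,227.59.
Line 2 (6624.32.88, Coristan, 1,785 liters, $50,818.95):
Base rate for 6624.32.88 is 7.5% + $0.73/liter.
Origin Coristan qualifies under the Serland–Coristan agreement and 6624.32.88 is covered: preferential rate 5.5% applies instead.
Duty = $50,818.95 × 5.5% = $2,795.04.
Total = $498,227.59 + $2,795.04 = $501,022.63.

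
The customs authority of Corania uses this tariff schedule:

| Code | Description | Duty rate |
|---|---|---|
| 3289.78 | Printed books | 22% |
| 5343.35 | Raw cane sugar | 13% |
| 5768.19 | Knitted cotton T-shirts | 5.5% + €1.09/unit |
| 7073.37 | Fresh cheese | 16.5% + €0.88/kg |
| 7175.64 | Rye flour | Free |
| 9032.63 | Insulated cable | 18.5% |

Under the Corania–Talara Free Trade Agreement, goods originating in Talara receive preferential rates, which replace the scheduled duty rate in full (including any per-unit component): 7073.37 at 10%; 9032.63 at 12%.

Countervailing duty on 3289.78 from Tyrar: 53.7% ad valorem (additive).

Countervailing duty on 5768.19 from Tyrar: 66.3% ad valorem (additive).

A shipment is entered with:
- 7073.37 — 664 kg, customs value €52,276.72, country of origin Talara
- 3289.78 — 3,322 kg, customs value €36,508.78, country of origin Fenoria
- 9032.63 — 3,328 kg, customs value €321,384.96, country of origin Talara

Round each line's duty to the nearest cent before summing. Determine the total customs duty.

Line 1 (7073.37, Talara, 664 kg, €52,276.72):
Base rate for 7073.37 is 16.5% + €0.88/kg.
Origin Talara qualifies under the Corania–Talara agreement and 7073.37 is covered: preferential rate 10% applies instead.
Duty = €52,276.72 × 10% = €5,227.67.
Line 2 (3289.78, Fenoria, 3,322 kg, €36,508.78):
Base rate for 3289.78 is 22%.
The additional-duty order on 3289.78 targets Tyrar, not Fenoria; it does not apply.
Duty = €36,508.78 × 22% = €8,031.93.
Line 3 (9032.63, Talara, 3,328 kg, €321,384.96):
Base rate for 9032.63 is 18.5%.
Origin Talara qualifies under the Corania–Talara agreement and 9032.63 is covered: preferential rate 12% applies instead.
Duty = €321,384.96 × 12% = €38,566.20.
Total = €5,227.67 + €8,031.93 + €38,566.20 = €51,825.80.

€51,825.80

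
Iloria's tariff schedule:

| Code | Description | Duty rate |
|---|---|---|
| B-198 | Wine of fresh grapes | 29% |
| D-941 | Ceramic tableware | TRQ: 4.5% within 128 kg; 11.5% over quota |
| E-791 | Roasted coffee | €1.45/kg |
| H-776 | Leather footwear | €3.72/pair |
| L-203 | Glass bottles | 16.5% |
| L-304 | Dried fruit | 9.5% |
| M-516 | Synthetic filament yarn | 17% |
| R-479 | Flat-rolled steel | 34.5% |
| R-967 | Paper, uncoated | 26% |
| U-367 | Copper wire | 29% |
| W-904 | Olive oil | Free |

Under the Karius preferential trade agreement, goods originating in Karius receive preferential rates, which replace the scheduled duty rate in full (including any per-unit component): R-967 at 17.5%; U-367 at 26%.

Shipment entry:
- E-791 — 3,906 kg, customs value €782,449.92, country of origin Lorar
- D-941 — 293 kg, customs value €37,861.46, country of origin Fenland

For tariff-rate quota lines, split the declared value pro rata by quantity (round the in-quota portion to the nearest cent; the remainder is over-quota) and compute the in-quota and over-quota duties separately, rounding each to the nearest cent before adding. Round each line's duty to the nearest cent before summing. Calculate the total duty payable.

Line 1 (E-791, Lorar, 3,906 kg, €782,449.92):
Base rate for E-791 is €1.45/kg.
Duty = 3,906 × €1.45 = €5,663.70.
Line 2 (D-941, Fenland, 293 kg, €37,861.46):
Code D-941 is under a tariff-rate quota (threshold 128 kg). In-quota: 128 kg at 4.5%; over-quota: 165 kg at 11.5%.
Pro-rata value split: in-quota = €37,861.46 × 128/293 = €16,540.16; over-quota = €37,861.46 − €16,540.16 = €21,321.30.
In-quota duty = €16,540.16 × 4.5% = €744.31. Over-quota duty = €21,321.30 × 11.5% = €2,451.95.
Line duty = €744.31 + €2,451.95 = €3,196.26.
Total = €5,663.70 + €3,196.26 = €8,859.96.

€8,859.96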